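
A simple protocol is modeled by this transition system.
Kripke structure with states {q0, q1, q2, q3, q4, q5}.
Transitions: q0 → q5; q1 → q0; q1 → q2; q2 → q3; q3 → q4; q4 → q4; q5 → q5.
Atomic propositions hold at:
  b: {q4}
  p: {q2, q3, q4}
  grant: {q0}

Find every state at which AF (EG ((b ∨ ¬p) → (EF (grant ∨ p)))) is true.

Sat(¬p) = {q0, q1, q5}
Sat(b ∨ ¬p) = {q0, q1, q4, q5}
Sat(grant ∨ p) = {q0, q2, q3, q4}
EF (grant ∨ p): least fixpoint, start Z0 = {q0, q2, q3, q4}, add states with some successor in Z. Z1 = {q0, q1, q2, q3, q4}; fixed.
Sat(EF (grant ∨ p)) = {q0, q1, q2, q3, q4}
Sat((b ∨ ¬p) → (EF (grant ∨ p))) = {q0, q1, q2, q3, q4}
EG ((b ∨ ¬p) → (EF (grant ∨ p))): greatest fixpoint, start Z0 = {q0, q1, q2, q3, q4}, keep only states in Sat with some successor in Z. Z1 = {q1, q2, q3, q4}; fixed.
Sat(EG ((b ∨ ¬p) → (EF (grant ∨ p)))) = {q1, q2, q3, q4}
AF (EG ((b ∨ ¬p) → (EF (grant ∨ p)))): least fixpoint, start Z0 = {q1, q2, q3, q4}, add states with every successor in Z. Already a fixed point.
Sat(AF (EG ((b ∨ ¬p) → (EF (grant ∨ p))))) = {q1, q2, q3, q4}

{q1, q2, q3, q4}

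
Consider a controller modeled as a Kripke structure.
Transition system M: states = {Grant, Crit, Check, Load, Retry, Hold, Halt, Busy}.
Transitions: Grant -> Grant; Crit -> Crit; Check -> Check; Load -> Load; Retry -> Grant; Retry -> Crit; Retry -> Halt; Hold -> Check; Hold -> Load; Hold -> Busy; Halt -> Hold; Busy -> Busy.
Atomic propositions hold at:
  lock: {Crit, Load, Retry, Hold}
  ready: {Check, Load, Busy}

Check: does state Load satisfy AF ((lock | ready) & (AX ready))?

Sat(lock | ready) = {Crit, Check, Load, Retry, Hold, Busy}
Sat(AX ready) = {s : every successor in {Check, Load, Busy}} = {Check, Load, Hold, Busy}
Sat((lock | ready) & (AX ready)) = {Check, Load, Hold, Busy}
AF ((lock | ready) & (AX ready)): least fixpoint, start Z0 = {Check, Load, Hold, Busy}, add states with every successor in Z. Z1 = {Check, Load, Hold, Halt, Busy}; fixed.
Sat(AF ((lock | ready) & (AX ready))) = {Check, Load, Hold, Halt, Busy}
Load ∈ Sat(AF ((lock | ready) & (AX ready))) = {Check, Load, Hold, Halt, Busy}, so the formula holds at Load.

Yes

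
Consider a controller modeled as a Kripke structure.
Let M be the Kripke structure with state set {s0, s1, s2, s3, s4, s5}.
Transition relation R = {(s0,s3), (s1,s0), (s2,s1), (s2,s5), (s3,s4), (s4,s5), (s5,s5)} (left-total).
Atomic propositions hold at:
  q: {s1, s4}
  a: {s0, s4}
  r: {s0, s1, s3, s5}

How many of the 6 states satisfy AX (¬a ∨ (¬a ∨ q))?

5

Sat(¬a) = {s1, s2, s3, s5}
Sat(¬a ∨ q) = {s1, s2, s3, s4, s5}
Sat(¬a ∨ (¬a ∨ q)) = {s1, s2, s3, s4, s5}
Sat(AX (¬a ∨ (¬a ∨ q))) = {s : every successor in {s1, s2, s3, s4, s5}} = {s0, s2, s3, s4, s5}
|Sat(AX (¬a ∨ (¬a ∨ q)))| = |{s0, s2, s3, s4, s5}| = 5.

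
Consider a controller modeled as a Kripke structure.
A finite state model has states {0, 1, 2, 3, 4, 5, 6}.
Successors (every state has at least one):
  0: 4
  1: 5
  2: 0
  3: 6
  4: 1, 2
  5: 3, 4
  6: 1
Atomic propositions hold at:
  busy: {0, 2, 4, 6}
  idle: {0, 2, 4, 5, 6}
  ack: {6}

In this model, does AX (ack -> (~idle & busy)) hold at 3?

Sat(~idle) = {1, 3}
Sat(~idle & busy) = ∅
Sat(ack -> (~idle & busy)) = {0, 1, 2, 3, 4, 5}
Sat(AX (ack -> (~idle & busy))) = {s : every successor in {0, 1, 2, 3, 4, 5}} = {0, 1, 2, 4, 5, 6}
3 ∉ Sat(AX (ack -> (~idle & busy))) = {0, 1, 2, 4, 5, 6}, so the formula does not hold at 3.

No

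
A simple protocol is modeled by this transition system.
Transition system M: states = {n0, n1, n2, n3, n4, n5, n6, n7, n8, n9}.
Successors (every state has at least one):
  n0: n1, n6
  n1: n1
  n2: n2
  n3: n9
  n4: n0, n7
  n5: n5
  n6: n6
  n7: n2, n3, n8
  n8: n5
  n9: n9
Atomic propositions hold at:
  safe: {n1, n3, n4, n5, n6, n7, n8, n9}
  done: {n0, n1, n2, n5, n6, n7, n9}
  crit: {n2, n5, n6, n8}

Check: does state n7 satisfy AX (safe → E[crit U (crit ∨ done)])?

No

Sat(crit ∨ done) = {n0, n1, n2, n5, n6, n7, n8, n9}
E[crit U (crit ∨ done)]: least fixpoint, start Z0 = Sat((crit ∨ done)) = {n0, n1, n2, n5, n6, n7, n8, n9}, add states in Sat(crit) with some successor in Z. Already a fixed point.
Sat(E[crit U (crit ∨ done)]) = {n0, n1, n2, n5, n6, n7, n8, n9}
Sat(safe → E[crit U (crit ∨ done)]) = {n0, n1, n2, n5, n6, n7, n8, n9}
Sat(AX (safe → E[crit U (crit ∨ done)])) = {s : every successor in {n0, n1, n2, n5, n6, n7, n8, n9}} = {n0, n1, n2, n3, n4, n5, n6, n8, n9}
n7 ∉ Sat(AX (safe → E[crit U (crit ∨ done)])) = {n0, n1, n2, n3, n4, n5, n6, n8, n9}, so the formula does not hold at n7.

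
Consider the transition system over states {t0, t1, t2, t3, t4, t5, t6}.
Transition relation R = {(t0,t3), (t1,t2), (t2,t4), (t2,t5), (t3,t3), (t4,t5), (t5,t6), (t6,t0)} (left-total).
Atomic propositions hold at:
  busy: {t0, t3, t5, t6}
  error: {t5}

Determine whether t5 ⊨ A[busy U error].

Yes

A[busy U error]: least fixpoint, start Z0 = Sat(error) = {t5}, add states in Sat(busy) with every successor in Z. Already a fixed point.
Sat(A[busy U error]) = {t5}
t5 ∈ Sat(A[busy U error]) = {t5}, so the formula holds at t5.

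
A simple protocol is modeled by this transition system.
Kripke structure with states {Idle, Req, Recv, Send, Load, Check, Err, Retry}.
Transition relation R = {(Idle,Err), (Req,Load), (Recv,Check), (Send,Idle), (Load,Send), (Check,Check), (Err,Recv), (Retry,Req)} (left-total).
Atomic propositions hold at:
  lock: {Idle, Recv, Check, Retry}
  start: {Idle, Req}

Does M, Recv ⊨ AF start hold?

No

AF start: least fixpoint, start Z0 = {Idle, Req}, add states with every successor in Z. Z1 = {Idle, Req, Send, Retry}; Z2 = {Idle, Req, Send, Load, Retry}; fixed.
Sat(AF start) = {Idle, Req, Send, Load, Retry}
Recv ∉ Sat(AF start) = {Idle, Req, Send, Load, Retry}, so the formula does not hold at Recv.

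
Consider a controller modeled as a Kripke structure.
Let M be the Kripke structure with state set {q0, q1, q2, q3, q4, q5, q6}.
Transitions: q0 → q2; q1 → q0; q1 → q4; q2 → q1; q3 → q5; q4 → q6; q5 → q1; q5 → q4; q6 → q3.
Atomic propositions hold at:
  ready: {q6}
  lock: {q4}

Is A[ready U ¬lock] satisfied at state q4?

Sat(¬lock) = {q0, q1, q2, q3, q5, q6}
A[ready U ¬lock]: least fixpoint, start Z0 = Sat(¬lock) = {q0, q1, q2, q3, q5, q6}, add states in Sat(ready) with every successor in Z. Already a fixed point.
Sat(A[ready U ¬lock]) = {q0, q1, q2, q3, q5, q6}
q4 ∉ Sat(A[ready U ¬lock]) = {q0, q1, q2, q3, q5, q6}, so the formula does not hold at q4.

No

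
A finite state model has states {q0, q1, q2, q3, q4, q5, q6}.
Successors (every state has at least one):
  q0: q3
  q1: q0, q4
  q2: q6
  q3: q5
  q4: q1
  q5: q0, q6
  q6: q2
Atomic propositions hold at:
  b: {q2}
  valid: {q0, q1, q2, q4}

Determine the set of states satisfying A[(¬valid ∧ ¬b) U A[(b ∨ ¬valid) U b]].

{q2, q6}

Sat(¬valid) = {q3, q5, q6}
Sat(¬b) = {q0, q1, q3, q4, q5, q6}
Sat(¬valid ∧ ¬b) = {q3, q5, q6}
Sat(b ∨ ¬valid) = {q2, q3, q5, q6}
A[(b ∨ ¬valid) U b]: least fixpoint, start Z0 = Sat(b) = {q2}, add states in Sat(b ∨ ¬valid) with every successor in Z. Z1 = {q2, q6}; fixed.
Sat(A[(b ∨ ¬valid) U b]) = {q2, q6}
A[(¬valid ∧ ¬b) U A[(b ∨ ¬valid) U b]]: least fixpoint, start Z0 = Sat(A[(b ∨ ¬valid) U b]) = {q2, q6}, add states in Sat(¬valid ∧ ¬b) with every successor in Z. Already a fixed point.
Sat(A[(¬valid ∧ ¬b) U A[(b ∨ ¬valid) U b]]) = {q2, q6}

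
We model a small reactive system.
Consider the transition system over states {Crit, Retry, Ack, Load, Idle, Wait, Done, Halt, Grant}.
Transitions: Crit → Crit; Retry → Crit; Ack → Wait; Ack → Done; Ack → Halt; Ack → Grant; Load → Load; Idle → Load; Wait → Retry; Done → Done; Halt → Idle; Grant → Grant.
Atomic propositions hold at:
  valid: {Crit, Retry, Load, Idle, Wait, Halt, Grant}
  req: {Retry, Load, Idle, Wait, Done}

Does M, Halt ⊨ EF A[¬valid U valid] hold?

Yes

Sat(¬valid) = {Ack, Done}
A[¬valid U valid]: least fixpoint, start Z0 = Sat(valid) = {Crit, Retry, Load, Idle, Wait, Halt, Grant}, add states in Sat(¬valid) with every successor in Z. Already a fixed point.
Sat(A[¬valid U valid]) = {Crit, Retry, Load, Idle, Wait, Halt, Grant}
EF A[¬valid U valid]: least fixpoint, start Z0 = {Crit, Retry, Load, Idle, Wait, Halt, Grant}, add states with some successor in Z. Z1 = {Crit, Retry, Ack, Load, Idle, Wait, Halt, Grant}; fixed.
Sat(EF A[¬valid U valid]) = {Crit, Retry, Ack, Load, Idle, Wait, Halt, Grant}
Halt ∈ Sat(EF A[¬valid U valid]) = {Crit, Retry, Ack, Load, Idle, Wait, Halt, Grant}, so the formula holds at Halt.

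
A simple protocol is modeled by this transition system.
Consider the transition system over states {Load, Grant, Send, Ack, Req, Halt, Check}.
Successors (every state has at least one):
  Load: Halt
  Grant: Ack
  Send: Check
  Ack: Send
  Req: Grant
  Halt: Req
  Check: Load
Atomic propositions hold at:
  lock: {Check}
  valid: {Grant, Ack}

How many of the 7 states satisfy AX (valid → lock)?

Sat(valid → lock) = {Load, Send, Req, Halt, Check}
Sat(AX (valid → lock)) = {s : every successor in {Load, Send, Req, Halt, Check}} = {Load, Send, Ack, Halt, Check}
|Sat(AX (valid → lock))| = |{Load, Send, Ack, Halt, Check}| = 5.

5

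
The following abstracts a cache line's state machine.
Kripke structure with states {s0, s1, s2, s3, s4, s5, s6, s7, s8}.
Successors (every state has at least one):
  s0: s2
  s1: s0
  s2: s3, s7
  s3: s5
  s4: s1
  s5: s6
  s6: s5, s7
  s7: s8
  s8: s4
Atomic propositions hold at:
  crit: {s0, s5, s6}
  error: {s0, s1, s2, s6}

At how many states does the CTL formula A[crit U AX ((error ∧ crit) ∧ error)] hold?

Sat(error ∧ crit) = {s0, s6}
Sat((error ∧ crit) ∧ error) = {s0, s6}
Sat(AX ((error ∧ crit) ∧ error)) = {s : every successor in {s0, s6}} = {s1, s5}
A[crit U AX ((error ∧ crit) ∧ error)]: least fixpoint, start Z0 = Sat(AX ((error ∧ crit) ∧ error)) = {s1, s5}, add states in Sat(crit) with every successor in Z. Already a fixed point.
Sat(A[crit U AX ((error ∧ crit) ∧ error)]) = {s1, s5}
|Sat(A[crit U AX ((error ∧ crit) ∧ error)])| = |{s1, s5}| = 2.

2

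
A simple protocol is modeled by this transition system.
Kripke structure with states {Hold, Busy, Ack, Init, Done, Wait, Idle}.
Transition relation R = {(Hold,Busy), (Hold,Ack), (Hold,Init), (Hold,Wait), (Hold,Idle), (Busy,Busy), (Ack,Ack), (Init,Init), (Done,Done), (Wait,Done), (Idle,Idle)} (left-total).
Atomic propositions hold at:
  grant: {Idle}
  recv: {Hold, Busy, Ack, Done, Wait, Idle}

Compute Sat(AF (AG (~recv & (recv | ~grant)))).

Sat(~recv) = {Init}
Sat(~grant) = {Hold, Busy, Ack, Init, Done, Wait}
Sat(recv | ~grant) = {Hold, Busy, Ack, Init, Done, Wait, Idle}
Sat(~recv & (recv | ~grant)) = {Init}
AG (~recv & (recv | ~grant)): greatest fixpoint, start Z0 = {Init}, keep only states in Sat with every successor in Z. Already a fixed point.
Sat(AG (~recv & (recv | ~grant))) = {Init}
AF (AG (~recv & (recv | ~grant))): least fixpoint, start Z0 = {Init}, add states with every successor in Z. Already a fixed point.
Sat(AF (AG (~recv & (recv | ~grant)))) = {Init}

{Init}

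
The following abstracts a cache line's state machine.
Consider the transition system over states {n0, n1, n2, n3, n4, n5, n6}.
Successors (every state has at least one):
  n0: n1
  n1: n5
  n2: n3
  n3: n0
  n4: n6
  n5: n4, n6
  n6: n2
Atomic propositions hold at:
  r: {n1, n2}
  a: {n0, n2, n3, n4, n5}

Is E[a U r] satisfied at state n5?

No

E[a U r]: least fixpoint, start Z0 = Sat(r) = {n1, n2}, add states in Sat(a) with some successor in Z. Z1 = {n0, n1, n2}; Z2 = {n0, n1, n2, n3}; fixed.
Sat(E[a U r]) = {n0, n1, n2, n3}
n5 ∉ Sat(E[a U r]) = {n0, n1, n2, n3}, so the formula does not hold at n5.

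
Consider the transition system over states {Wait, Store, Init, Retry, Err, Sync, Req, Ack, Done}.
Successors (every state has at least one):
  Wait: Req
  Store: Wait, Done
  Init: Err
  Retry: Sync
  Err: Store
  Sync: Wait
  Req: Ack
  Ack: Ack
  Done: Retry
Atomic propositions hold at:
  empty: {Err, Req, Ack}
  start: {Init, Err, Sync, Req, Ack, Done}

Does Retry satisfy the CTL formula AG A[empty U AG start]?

AG start: greatest fixpoint, start Z0 = {Init, Err, Sync, Req, Ack, Done}, keep only states in Sat with every successor in Z. Z1 = {Init, Req, Ack}; Z2 = {Req, Ack}; fixed.
Sat(AG start) = {Req, Ack}
A[empty U AG start]: least fixpoint, start Z0 = Sat(AG start) = {Req, Ack}, add states in Sat(empty) with every successor in Z. Already a fixed point.
Sat(A[empty U AG start]) = {Req, Ack}
AG A[empty U AG start]: greatest fixpoint, start Z0 = {Req, Ack}, keep only states in Sat with every successor in Z. Already a fixed point.
Sat(AG A[empty U AG start]) = {Req, Ack}
Retry ∉ Sat(AG A[empty U AG start]) = {Req, Ack}, so the formula does not hold at Retry.

No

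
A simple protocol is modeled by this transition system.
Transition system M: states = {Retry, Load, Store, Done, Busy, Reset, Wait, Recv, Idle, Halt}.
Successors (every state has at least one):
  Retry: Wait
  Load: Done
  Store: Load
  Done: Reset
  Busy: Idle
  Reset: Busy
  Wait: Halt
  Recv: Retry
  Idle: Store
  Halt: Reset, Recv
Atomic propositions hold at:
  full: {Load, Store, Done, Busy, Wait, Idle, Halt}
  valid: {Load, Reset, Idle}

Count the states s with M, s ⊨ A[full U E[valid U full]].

8

E[valid U full]: least fixpoint, start Z0 = Sat(full) = {Load, Store, Done, Busy, Wait, Idle, Halt}, add states in Sat(valid) with some successor in Z. Z1 = {Load, Store, Done, Busy, Reset, Wait, Idle, Halt}; fixed.
Sat(E[valid U full]) = {Load, Store, Done, Busy, Reset, Wait, Idle, Halt}
A[full U E[valid U full]]: least fixpoint, start Z0 = Sat(E[valid U full]) = {Load, Store, Done, Busy, Reset, Wait, Idle, Halt}, add states in Sat(full) with every successor in Z. Already a fixed point.
Sat(A[full U E[valid U full]]) = {Load, Store, Done, Busy, Reset, Wait, Idle, Halt}
|Sat(A[full U E[valid U full]])| = |{Load, Store, Done, Busy, Reset, Wait, Idle, Halt}| = 8.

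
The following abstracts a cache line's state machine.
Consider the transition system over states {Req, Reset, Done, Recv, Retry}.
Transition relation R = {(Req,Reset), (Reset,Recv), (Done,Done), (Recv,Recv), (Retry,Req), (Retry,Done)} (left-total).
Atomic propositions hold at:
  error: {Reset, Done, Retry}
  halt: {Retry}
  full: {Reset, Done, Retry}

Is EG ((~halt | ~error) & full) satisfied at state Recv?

Sat(~halt) = {Req, Reset, Done, Recv}
Sat(~error) = {Req, Recv}
Sat(~halt | ~error) = {Req, Reset, Done, Recv}
Sat((~halt | ~error) & full) = {Reset, Done}
EG ((~halt | ~error) & full): greatest fixpoint, start Z0 = {Reset, Done}, keep only states in Sat with some successor in Z. Z1 = {Done}; fixed.
Sat(EG ((~halt | ~error) & full)) = {Done}
Recv ∉ Sat(EG ((~halt | ~error) & full)) = {Done}, so the formula does not hold at Recv.

No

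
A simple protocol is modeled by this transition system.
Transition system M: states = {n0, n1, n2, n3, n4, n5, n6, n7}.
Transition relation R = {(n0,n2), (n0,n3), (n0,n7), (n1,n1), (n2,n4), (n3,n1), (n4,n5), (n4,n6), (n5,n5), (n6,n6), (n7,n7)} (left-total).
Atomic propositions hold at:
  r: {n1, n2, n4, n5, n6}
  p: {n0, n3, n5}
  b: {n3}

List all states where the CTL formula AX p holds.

{n5}

Sat(AX p) = {s : every successor in {n0, n3, n5}} = {n5}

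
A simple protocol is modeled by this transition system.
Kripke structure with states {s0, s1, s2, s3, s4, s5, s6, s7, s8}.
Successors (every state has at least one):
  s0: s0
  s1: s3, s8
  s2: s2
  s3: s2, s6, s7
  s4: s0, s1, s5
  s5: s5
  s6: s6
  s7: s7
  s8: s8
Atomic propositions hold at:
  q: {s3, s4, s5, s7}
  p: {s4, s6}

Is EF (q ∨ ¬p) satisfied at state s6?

Sat(¬p) = {s0, s1, s2, s3, s5, s7, s8}
Sat(q ∨ ¬p) = {s0, s1, s2, s3, s4, s5, s7, s8}
EF (q ∨ ¬p): least fixpoint, start Z0 = {s0, s1, s2, s3, s4, s5, s7, s8}, add states with some successor in Z. Already a fixed point.
Sat(EF (q ∨ ¬p)) = {s0, s1, s2, s3, s4, s5, s7, s8}
s6 ∉ Sat(EF (q ∨ ¬p)) = {s0, s1, s2, s3, s4, s5, s7, s8}, so the formula does not hold at s6.

No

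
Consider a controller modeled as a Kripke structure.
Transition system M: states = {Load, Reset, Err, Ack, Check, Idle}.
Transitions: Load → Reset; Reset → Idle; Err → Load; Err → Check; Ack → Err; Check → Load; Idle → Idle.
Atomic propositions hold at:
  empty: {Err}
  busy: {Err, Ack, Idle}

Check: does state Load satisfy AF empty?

AF empty: least fixpoint, start Z0 = {Err}, add states with every successor in Z. Z1 = {Err, Ack}; fixed.
Sat(AF empty) = {Err, Ack}
Load ∉ Sat(AF empty) = {Err, Ack}, so the formula does not hold at Load.

No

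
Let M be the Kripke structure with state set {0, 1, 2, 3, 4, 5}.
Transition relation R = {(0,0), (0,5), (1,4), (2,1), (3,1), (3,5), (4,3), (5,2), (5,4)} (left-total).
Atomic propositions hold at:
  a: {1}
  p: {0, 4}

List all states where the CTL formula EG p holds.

{0}

EG p: greatest fixpoint, start Z0 = {0, 4}, keep only states in Sat with some successor in Z. Z1 = {0}; fixed.
Sat(EG p) = {0}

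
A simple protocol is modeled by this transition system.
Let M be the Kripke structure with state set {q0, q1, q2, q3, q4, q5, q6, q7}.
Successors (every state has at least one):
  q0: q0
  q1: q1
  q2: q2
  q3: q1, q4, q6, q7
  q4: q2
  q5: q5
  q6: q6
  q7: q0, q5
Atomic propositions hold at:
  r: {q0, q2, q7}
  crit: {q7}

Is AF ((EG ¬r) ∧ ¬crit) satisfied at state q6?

Sat(¬r) = {q1, q3, q4, q5, q6}
EG ¬r: greatest fixpoint, start Z0 = {q1, q3, q4, q5, q6}, keep only states in Sat with some successor in Z. Z1 = {q1, q3, q5, q6}; fixed.
Sat(EG ¬r) = {q1, q3, q5, q6}
Sat(¬crit) = {q0, q1, q2, q3, q4, q5, q6}
Sat((EG ¬r) ∧ ¬crit) = {q1, q3, q5, q6}
AF ((EG ¬r) ∧ ¬crit): least fixpoint, start Z0 = {q1, q3, q5, q6}, add states with every successor in Z. Already a fixed point.
Sat(AF ((EG ¬r) ∧ ¬crit)) = {q1, q3, q5, q6}
q6 ∈ Sat(AF ((EG ¬r) ∧ ¬crit)) = {q1, q3, q5, q6}, so the formula holds at q6.

Yes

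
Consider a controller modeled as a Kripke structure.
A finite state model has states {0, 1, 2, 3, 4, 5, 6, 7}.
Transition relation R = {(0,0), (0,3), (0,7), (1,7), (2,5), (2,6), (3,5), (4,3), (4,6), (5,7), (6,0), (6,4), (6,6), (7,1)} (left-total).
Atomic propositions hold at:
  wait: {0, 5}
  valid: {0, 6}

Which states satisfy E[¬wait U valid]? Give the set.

Sat(¬wait) = {1, 2, 3, 4, 6, 7}
E[¬wait U valid]: least fixpoint, start Z0 = Sat(valid) = {0, 6}, add states in Sat(¬wait) with some successor in Z. Z1 = {0, 2, 4, 6}; fixed.
Sat(E[¬wait U valid]) = {0, 2, 4, 6}

{0, 2, 4, 6}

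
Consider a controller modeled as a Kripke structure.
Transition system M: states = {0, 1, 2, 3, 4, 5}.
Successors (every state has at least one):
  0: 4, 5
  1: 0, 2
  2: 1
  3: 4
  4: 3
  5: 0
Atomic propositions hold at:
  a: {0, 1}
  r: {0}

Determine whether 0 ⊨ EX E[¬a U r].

Sat(¬a) = {2, 3, 4, 5}
E[¬a U r]: least fixpoint, start Z0 = Sat(r) = {0}, add states in Sat(¬a) with some successor in Z. Z1 = {0, 5}; fixed.
Sat(E[¬a U r]) = {0, 5}
Sat(EX E[¬a U r]) = {s : some successor in {0, 5}} = {0, 1, 5}
0 ∈ Sat(EX E[¬a U r]) = {0, 1, 5}, so the formula holds at 0.

Yes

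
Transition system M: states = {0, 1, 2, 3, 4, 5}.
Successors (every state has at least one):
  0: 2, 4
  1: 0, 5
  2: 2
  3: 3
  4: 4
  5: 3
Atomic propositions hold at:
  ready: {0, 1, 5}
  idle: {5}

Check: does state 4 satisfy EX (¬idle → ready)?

No

Sat(¬idle) = {0, 1, 2, 3, 4}
Sat(¬idle → ready) = {0, 1, 5}
Sat(EX (¬idle → ready)) = {s : some successor in {0, 1, 5}} = {1}
4 ∉ Sat(EX (¬idle → ready)) = {1}, so the formula does not hold at 4.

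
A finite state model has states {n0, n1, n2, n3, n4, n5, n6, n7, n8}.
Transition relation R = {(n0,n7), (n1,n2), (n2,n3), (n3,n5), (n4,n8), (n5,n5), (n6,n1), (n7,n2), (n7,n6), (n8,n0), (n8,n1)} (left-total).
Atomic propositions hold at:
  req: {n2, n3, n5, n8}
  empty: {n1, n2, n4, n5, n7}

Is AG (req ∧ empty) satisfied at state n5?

Yes

Sat(req ∧ empty) = {n2, n5}
AG (req ∧ empty): greatest fixpoint, start Z0 = {n2, n5}, keep only states in Sat with every successor in Z. Z1 = {n5}; fixed.
Sat(AG (req ∧ empty)) = {n5}
n5 ∈ Sat(AG (req ∧ empty)) = {n5}, so the formula holds at n5.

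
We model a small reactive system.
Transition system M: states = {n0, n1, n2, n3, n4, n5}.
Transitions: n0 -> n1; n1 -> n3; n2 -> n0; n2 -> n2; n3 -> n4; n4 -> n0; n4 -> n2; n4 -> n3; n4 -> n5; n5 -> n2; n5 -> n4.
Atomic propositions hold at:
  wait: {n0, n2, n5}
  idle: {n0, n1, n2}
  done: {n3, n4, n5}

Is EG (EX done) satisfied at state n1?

Sat(EX done) = {s : some successor in {n3, n4, n5}} = {n1, n3, n4, n5}
EG (EX done): greatest fixpoint, start Z0 = {n1, n3, n4, n5}, keep only states in Sat with some successor in Z. Already a fixed point.
Sat(EG (EX done)) = {n1, n3, n4, n5}
n1 ∈ Sat(EG (EX done)) = {n1, n3, n4, n5}, so the formula holds at n1.

Yes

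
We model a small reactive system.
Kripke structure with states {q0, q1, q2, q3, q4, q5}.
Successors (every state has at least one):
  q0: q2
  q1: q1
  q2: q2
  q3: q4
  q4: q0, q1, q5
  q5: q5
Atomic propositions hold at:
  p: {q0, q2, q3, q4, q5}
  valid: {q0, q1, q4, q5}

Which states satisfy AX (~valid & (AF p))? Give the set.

{q0, q2}

Sat(~valid) = {q2, q3}
AF p: least fixpoint, start Z0 = {q0, q2, q3, q4, q5}, add states with every successor in Z. Already a fixed point.
Sat(AF p) = {q0, q2, q3, q4, q5}
Sat(~valid & (AF p)) = {q2, q3}
Sat(AX (~valid & (AF p))) = {s : every successor in {q2, q3}} = {q0, q2}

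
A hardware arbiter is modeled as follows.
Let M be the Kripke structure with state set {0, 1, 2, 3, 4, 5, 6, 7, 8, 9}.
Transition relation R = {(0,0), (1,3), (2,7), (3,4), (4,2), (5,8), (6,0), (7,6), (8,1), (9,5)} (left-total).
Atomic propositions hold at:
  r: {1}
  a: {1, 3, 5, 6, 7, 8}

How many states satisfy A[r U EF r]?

EF r: least fixpoint, start Z0 = {1}, add states with some successor in Z. Z1 = {1, 8}; Z2 = {1, 5, 8}; Z3 = {1, 5, 8, 9}; fixed.
Sat(EF r) = {1, 5, 8, 9}
A[r U EF r]: least fixpoint, start Z0 = Sat(EF r) = {1, 5, 8, 9}, add states in Sat(r) with every successor in Z. Already a fixed point.
Sat(A[r U EF r]) = {1, 5, 8, 9}
|Sat(A[r U EF r])| = |{1, 5, 8, 9}| = 4.

4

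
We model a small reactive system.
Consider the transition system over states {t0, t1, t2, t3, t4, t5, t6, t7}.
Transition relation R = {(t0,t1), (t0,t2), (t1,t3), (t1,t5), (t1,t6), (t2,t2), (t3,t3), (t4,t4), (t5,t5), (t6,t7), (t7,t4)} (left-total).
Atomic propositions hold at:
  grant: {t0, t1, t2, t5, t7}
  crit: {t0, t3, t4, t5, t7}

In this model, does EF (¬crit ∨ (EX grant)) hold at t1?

Sat(¬crit) = {t1, t2, t6}
Sat(EX grant) = {s : some successor in {t0, t1, t2, t5, t7}} = {t0, t1, t2, t5, t6}
Sat(¬crit ∨ (EX grant)) = {t0, t1, t2, t5, t6}
EF (¬crit ∨ (EX grant)): least fixpoint, start Z0 = {t0, t1, t2, t5, t6}, add states with some successor in Z. Already a fixed point.
Sat(EF (¬crit ∨ (EX grant))) = {t0, t1, t2, t5, t6}
t1 ∈ Sat(EF (¬crit ∨ (EX grant))) = {t0, t1, t2, t5, t6}, so the formula holds at t1.

Yes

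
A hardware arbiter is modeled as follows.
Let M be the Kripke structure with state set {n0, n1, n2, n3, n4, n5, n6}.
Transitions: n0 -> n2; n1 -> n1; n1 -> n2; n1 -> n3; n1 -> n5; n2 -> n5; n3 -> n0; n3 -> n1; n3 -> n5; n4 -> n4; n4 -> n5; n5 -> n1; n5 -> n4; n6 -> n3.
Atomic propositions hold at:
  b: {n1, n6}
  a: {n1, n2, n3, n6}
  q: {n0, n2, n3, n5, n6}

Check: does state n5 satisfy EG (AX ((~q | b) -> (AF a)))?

No

Sat(~q) = {n1, n4}
Sat(~q | b) = {n1, n4, n6}
AF a: least fixpoint, start Z0 = {n1, n2, n3, n6}, add states with every successor in Z. Z1 = {n0, n1, n2, n3, n6}; fixed.
Sat(AF a) = {n0, n1, n2, n3, n6}
Sat((~q | b) -> (AF a)) = {n0, n1, n2, n3, n5, n6}
Sat(AX ((~q | b) -> (AF a))) = {s : every successor in {n0, n1, n2, n3, n5, n6}} = {n0, n1, n2, n3, n6}
EG (AX ((~q | b) -> (AF a))): greatest fixpoint, start Z0 = {n0, n1, n2, n3, n6}, keep only states in Sat with some successor in Z. Z1 = {n0, n1, n3, n6}; Z2 = {n1, n3, n6}; fixed.
Sat(EG (AX ((~q | b) -> (AF a)))) = {n1, n3, n6}
n5 ∉ Sat(EG (AX ((~q | b) -> (AF a)))) = {n1, n3, n6}, so the formula does not hold at n5.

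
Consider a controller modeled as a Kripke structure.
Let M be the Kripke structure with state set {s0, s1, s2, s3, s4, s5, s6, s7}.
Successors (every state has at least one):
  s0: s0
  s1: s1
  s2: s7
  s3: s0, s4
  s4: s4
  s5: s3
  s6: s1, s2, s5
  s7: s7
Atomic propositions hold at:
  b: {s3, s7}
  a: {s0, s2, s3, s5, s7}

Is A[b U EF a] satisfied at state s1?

No

EF a: least fixpoint, start Z0 = {s0, s2, s3, s5, s7}, add states with some successor in Z. Z1 = {s0, s2, s3, s5, s6, s7}; fixed.
Sat(EF a) = {s0, s2, s3, s5, s6, s7}
A[b U EF a]: least fixpoint, start Z0 = Sat(EF a) = {s0, s2, s3, s5, s6, s7}, add states in Sat(b) with every successor in Z. Already a fixed point.
Sat(A[b U EF a]) = {s0, s2, s3, s5, s6, s7}
s1 ∉ Sat(A[b U EF a]) = {s0, s2, s3, s5, s6, s7}, so the formula does not hold at s1.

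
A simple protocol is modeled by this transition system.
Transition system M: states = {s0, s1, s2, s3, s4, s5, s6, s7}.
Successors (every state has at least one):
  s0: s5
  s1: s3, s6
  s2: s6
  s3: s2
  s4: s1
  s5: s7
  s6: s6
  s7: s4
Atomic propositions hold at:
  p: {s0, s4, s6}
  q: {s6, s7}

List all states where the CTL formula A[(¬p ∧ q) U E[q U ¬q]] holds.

Sat(¬p) = {s1, s2, s3, s5, s7}
Sat(¬p ∧ q) = {s7}
Sat(¬q) = {s0, s1, s2, s3, s4, s5}
E[q U ¬q]: least fixpoint, start Z0 = Sat(¬q) = {s0, s1, s2, s3, s4, s5}, add states in Sat(q) with some successor in Z. Z1 = {s0, s1, s2, s3, s4, s5, s7}; fixed.
Sat(E[q U ¬q]) = {s0, s1, s2, s3, s4, s5, s7}
A[(¬p ∧ q) U E[q U ¬q]]: least fixpoint, start Z0 = Sat(E[q U ¬q]) = {s0, s1, s2, s3, s4, s5, s7}, add states in Sat(¬p ∧ q) with every successor in Z. Already a fixed point.
Sat(A[(¬p ∧ q) U E[q U ¬q]]) = {s0, s1, s2, s3, s4, s5, s7}

{s0, s1, s2, s3, s4, s5, s7}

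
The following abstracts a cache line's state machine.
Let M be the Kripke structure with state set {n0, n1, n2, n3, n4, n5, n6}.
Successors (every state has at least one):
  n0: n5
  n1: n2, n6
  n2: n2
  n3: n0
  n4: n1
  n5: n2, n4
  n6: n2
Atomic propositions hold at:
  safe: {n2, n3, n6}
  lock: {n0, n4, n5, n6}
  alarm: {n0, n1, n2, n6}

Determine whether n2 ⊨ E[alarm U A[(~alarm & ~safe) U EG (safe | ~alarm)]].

Sat(~alarm) = {n3, n4, n5}
Sat(~safe) = {n0, n1, n4, n5}
Sat(~alarm & ~safe) = {n4, n5}
Sat(safe | ~alarm) = {n2, n3, n4, n5, n6}
EG (safe | ~alarm): greatest fixpoint, start Z0 = {n2, n3, n4, n5, n6}, keep only states in Sat with some successor in Z. Z1 = {n2, n5, n6}; fixed.
Sat(EG (safe | ~alarm)) = {n2, n5, n6}
A[(~alarm & ~safe) U EG (safe | ~alarm)]: least fixpoint, start Z0 = Sat(EG (safe | ~alarm)) = {n2, n5, n6}, add states in Sat(~alarm & ~safe) with every successor in Z. Already a fixed point.
Sat(A[(~alarm & ~safe) U EG (safe | ~alarm)]) = {n2, n5, n6}
E[alarm U A[(~alarm & ~safe) U EG (safe | ~alarm)]]: least fixpoint, start Z0 = Sat(A[(~alarm & ~safe) U EG (safe | ~alarm)]) = {n2, n5, n6}, add states in Sat(alarm) with some successor in Z. Z1 = {n0, n1, n2, n5, n6}; fixed.
Sat(E[alarm U A[(~alarm & ~safe) U EG (safe | ~alarm)]]) = {n0, n1, n2, n5, n6}
n2 ∈ Sat(E[alarm U A[(~alarm & ~safe) U EG (safe | ~alarm)]]) = {n0, n1, n2, n5, n6}, so the formula holds at n2.

Yes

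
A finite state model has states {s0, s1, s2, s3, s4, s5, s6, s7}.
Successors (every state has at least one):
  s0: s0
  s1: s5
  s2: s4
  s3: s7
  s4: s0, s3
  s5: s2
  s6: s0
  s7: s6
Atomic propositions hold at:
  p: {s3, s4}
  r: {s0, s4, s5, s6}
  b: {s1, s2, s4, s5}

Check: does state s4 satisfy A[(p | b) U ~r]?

Sat(p | b) = {s1, s2, s3, s4, s5}
Sat(~r) = {s1, s2, s3, s7}
A[(p | b) U ~r]: least fixpoint, start Z0 = Sat(~r) = {s1, s2, s3, s7}, add states in Sat(p | b) with every successor in Z. Z1 = {s1, s2, s3, s5, s7}; fixed.
Sat(A[(p | b) U ~r]) = {s1, s2, s3, s5, s7}
s4 ∉ Sat(A[(p | b) U ~r]) = {s1, s2, s3, s5, s7}, so the formula does not hold at s4.

No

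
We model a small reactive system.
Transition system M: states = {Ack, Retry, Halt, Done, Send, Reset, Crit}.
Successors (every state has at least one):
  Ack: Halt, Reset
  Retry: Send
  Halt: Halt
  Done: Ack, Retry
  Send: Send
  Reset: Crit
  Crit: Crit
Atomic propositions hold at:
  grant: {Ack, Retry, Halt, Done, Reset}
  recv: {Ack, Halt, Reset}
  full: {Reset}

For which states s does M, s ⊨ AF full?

AF full: least fixpoint, start Z0 = {Reset}, add states with every successor in Z. Already a fixed point.
Sat(AF full) = {Reset}

{Reset}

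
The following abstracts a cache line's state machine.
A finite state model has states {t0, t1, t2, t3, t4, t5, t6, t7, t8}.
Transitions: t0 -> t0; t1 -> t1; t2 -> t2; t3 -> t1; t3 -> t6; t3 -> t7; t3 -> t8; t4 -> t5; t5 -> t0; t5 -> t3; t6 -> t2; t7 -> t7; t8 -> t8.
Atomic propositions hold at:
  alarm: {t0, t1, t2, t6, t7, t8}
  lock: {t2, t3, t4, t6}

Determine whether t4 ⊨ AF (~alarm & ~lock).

Sat(~alarm) = {t3, t4, t5}
Sat(~lock) = {t0, t1, t5, t7, t8}
Sat(~alarm & ~lock) = {t5}
AF (~alarm & ~lock): least fixpoint, start Z0 = {t5}, add states with every successor in Z. Z1 = {t4, t5}; fixed.
Sat(AF (~alarm & ~lock)) = {t4, t5}
t4 ∈ Sat(AF (~alarm & ~lock)) = {t4, t5}, so the formula holds at t4.

Yes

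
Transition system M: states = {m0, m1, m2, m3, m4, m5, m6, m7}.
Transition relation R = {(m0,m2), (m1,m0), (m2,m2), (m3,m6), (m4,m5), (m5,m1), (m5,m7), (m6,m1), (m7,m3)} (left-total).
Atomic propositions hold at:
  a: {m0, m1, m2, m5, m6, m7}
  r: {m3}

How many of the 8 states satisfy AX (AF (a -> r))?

1

Sat(a -> r) = {m3, m4}
AF (a -> r): least fixpoint, start Z0 = {m3, m4}, add states with every successor in Z. Z1 = {m3, m4, m7}; fixed.
Sat(AF (a -> r)) = {m3, m4, m7}
Sat(AX (AF (a -> r))) = {s : every successor in {m3, m4, m7}} = {m7}
|Sat(AX (AF (a -> r)))| = |{m7}| = 1.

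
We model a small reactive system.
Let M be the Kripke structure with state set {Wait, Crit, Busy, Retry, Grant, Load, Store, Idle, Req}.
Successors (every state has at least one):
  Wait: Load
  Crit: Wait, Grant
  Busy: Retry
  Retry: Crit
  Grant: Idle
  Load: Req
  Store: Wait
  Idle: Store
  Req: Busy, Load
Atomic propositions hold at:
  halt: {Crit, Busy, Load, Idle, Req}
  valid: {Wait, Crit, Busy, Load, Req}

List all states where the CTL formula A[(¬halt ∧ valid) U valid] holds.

{Wait, Crit, Busy, Load, Req}

Sat(¬halt) = {Wait, Retry, Grant, Store}
Sat(¬halt ∧ valid) = {Wait}
A[(¬halt ∧ valid) U valid]: least fixpoint, start Z0 = Sat(valid) = {Wait, Crit, Busy, Load, Req}, add states in Sat(¬halt ∧ valid) with every successor in Z. Already a fixed point.
Sat(A[(¬halt ∧ valid) U valid]) = {Wait, Crit, Busy, Load, Req}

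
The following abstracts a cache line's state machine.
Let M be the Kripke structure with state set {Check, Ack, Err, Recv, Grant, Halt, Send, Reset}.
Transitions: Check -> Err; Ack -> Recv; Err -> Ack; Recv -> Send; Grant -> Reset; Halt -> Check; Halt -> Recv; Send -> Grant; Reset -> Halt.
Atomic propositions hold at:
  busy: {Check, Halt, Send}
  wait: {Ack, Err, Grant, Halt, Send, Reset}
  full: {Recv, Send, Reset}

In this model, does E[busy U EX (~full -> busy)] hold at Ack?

Yes

Sat(~full) = {Check, Ack, Err, Grant, Halt}
Sat(~full -> busy) = {Check, Recv, Halt, Send, Reset}
Sat(EX (~full -> busy)) = {s : some successor in {Check, Recv, Halt, Send, Reset}} = {Ack, Recv, Grant, Halt, Reset}
E[busy U EX (~full -> busy)]: least fixpoint, start Z0 = Sat(EX (~full -> busy)) = {Ack, Recv, Grant, Halt, Reset}, add states in Sat(busy) with some successor in Z. Z1 = {Ack, Recv, Grant, Halt, Send, Reset}; fixed.
Sat(E[busy U EX (~full -> busy)]) = {Ack, Recv, Grant, Halt, Send, Reset}
Ack ∈ Sat(E[busy U EX (~full -> busy)]) = {Ack, Recv, Grant, Halt, Send, Reset}, so the formula holds at Ack.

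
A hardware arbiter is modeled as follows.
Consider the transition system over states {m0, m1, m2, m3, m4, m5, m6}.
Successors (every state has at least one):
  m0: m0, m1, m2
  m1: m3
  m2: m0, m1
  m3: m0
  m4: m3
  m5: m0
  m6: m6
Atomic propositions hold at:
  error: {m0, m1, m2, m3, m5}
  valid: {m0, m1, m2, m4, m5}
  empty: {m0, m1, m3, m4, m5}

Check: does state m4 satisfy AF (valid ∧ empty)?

Sat(valid ∧ empty) = {m0, m1, m4, m5}
AF (valid ∧ empty): least fixpoint, start Z0 = {m0, m1, m4, m5}, add states with every successor in Z. Z1 = {m0, m1, m2, m3, m4, m5}; fixed.
Sat(AF (valid ∧ empty)) = {m0, m1, m2, m3, m4, m5}
m4 ∈ Sat(AF (valid ∧ empty)) = {m0, m1, m2, m3, m4, m5}, so the formula holds at m4.

Yes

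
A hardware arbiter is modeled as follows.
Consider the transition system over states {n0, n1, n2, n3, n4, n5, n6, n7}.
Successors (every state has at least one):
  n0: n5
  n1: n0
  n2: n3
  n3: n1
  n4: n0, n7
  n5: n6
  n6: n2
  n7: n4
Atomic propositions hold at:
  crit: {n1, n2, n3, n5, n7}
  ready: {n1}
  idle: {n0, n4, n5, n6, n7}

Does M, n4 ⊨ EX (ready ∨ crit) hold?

Sat(ready ∨ crit) = {n1, n2, n3, n5, n7}
Sat(EX (ready ∨ crit)) = {s : some successor in {n1, n2, n3, n5, n7}} = {n0, n2, n3, n4, n6}
n4 ∈ Sat(EX (ready ∨ crit)) = {n0, n2, n3, n4, n6}, so the formula holds at n4.

Yes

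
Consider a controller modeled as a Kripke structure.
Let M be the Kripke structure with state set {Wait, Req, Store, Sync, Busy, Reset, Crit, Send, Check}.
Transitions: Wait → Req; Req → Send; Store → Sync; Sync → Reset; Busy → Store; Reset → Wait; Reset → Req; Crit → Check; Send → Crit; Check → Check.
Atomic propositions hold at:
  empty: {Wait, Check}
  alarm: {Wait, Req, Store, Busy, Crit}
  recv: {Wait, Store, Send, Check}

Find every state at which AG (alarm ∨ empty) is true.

{Crit, Check}

Sat(alarm ∨ empty) = {Wait, Req, Store, Busy, Crit, Check}
AG (alarm ∨ empty): greatest fixpoint, start Z0 = {Wait, Req, Store, Busy, Crit, Check}, keep only states in Sat with every successor in Z. Z1 = {Wait, Busy, Crit, Check}; Z2 = {Crit, Check}; fixed.
Sat(AG (alarm ∨ empty)) = {Crit, Check}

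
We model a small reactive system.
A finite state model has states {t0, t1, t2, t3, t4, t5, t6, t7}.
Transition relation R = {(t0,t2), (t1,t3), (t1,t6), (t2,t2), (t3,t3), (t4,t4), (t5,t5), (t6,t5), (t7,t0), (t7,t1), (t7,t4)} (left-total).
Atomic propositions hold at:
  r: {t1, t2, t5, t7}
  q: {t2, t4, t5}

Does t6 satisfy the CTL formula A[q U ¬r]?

Sat(¬r) = {t0, t3, t4, t6}
A[q U ¬r]: least fixpoint, start Z0 = Sat(¬r) = {t0, t3, t4, t6}, add states in Sat(q) with every successor in Z. Already a fixed point.
Sat(A[q U ¬r]) = {t0, t3, t4, t6}
t6 ∈ Sat(A[q U ¬r]) = {t0, t3, t4, t6}, so the formula holds at t6.

Yes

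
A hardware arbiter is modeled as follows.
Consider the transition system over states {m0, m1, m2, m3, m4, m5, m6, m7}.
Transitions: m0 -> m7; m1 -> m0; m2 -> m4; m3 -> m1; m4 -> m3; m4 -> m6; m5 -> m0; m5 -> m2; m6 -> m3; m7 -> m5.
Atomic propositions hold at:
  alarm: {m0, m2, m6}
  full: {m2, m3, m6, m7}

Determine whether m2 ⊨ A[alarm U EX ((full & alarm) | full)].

Sat(full & alarm) = {m2, m6}
Sat((full & alarm) | full) = {m2, m3, m6, m7}
Sat(EX ((full & alarm) | full)) = {s : some successor in {m2, m3, m6, m7}} = {m0, m4, m5, m6}
A[alarm U EX ((full & alarm) | full)]: least fixpoint, start Z0 = Sat(EX ((full & alarm) | full)) = {m0, m4, m5, m6}, add states in Sat(alarm) with every successor in Z. Z1 = {m0, m2, m4, m5, m6}; fixed.
Sat(A[alarm U EX ((full & alarm) | full)]) = {m0, m2, m4, m5, m6}
m2 ∈ Sat(A[alarm U EX ((full & alarm) | full)]) = {m0, m2, m4, m5, m6}, so the formula holds at m2.

Yes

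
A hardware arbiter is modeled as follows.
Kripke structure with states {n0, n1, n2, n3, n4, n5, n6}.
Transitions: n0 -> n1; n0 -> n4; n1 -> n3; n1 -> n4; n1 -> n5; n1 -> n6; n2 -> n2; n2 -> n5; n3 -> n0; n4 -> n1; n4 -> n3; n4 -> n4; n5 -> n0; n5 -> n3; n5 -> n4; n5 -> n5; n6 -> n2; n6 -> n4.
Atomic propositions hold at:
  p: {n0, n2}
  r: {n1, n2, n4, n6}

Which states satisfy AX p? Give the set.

Sat(AX p) = {s : every successor in {n0, n2}} = {n3}

{n3}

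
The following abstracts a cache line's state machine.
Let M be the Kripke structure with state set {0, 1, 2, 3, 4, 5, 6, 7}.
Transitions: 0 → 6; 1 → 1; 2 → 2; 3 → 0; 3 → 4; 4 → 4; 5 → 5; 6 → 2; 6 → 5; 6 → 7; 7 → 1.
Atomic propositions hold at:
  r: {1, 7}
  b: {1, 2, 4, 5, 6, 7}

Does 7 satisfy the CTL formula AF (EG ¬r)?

Sat(¬r) = {0, 2, 3, 4, 5, 6}
EG ¬r: greatest fixpoint, start Z0 = {0, 2, 3, 4, 5, 6}, keep only states in Sat with some successor in Z. Already a fixed point.
Sat(EG ¬r) = {0, 2, 3, 4, 5, 6}
AF (EG ¬r): least fixpoint, start Z0 = {0, 2, 3, 4, 5, 6}, add states with every successor in Z. Already a fixed point.
Sat(AF (EG ¬r)) = {0, 2, 3, 4, 5, 6}
7 ∉ Sat(AF (EG ¬r)) = {0, 2, 3, 4, 5, 6}, so the formula does not hold at 7.

No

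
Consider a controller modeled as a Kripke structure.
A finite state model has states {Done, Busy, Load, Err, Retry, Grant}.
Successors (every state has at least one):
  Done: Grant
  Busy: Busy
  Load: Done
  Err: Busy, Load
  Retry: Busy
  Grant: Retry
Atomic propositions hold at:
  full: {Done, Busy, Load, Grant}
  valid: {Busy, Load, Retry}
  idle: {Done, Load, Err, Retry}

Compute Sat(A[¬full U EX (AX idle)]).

{Done, Err}

Sat(¬full) = {Err, Retry}
Sat(AX idle) = {s : every successor in {Done, Load, Err, Retry}} = {Load, Grant}
Sat(EX (AX idle)) = {s : some successor in {Load, Grant}} = {Done, Err}
A[¬full U EX (AX idle)]: least fixpoint, start Z0 = Sat(EX (AX idle)) = {Done, Err}, add states in Sat(¬full) with every successor in Z. Already a fixed point.
Sat(A[¬full U EX (AX idle)]) = {Done, Err}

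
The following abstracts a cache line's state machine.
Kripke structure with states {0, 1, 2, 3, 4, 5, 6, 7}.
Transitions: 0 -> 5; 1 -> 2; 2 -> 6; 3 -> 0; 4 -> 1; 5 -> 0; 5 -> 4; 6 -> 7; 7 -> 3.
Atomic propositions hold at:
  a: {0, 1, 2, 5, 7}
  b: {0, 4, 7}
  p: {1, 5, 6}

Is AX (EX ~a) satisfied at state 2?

No

Sat(~a) = {3, 4, 6}
Sat(EX ~a) = {s : some successor in {3, 4, 6}} = {2, 5, 7}
Sat(AX (EX ~a)) = {s : every successor in {2, 5, 7}} = {0, 1, 6}
2 ∉ Sat(AX (EX ~a)) = {0, 1, 6}, so the formula does not hold at 2.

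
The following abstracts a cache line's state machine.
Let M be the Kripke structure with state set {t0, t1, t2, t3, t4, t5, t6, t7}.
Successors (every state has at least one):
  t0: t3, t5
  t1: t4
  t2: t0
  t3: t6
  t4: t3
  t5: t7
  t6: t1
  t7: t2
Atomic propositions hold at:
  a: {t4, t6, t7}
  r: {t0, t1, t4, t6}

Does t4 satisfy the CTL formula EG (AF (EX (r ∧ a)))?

Sat(r ∧ a) = {t4, t6}
Sat(EX (r ∧ a)) = {s : some successor in {t4, t6}} = {t1, t3}
AF (EX (r ∧ a)): least fixpoint, start Z0 = {t1, t3}, add states with every successor in Z. Z1 = {t1, t3, t4, t6}; fixed.
Sat(AF (EX (r ∧ a))) = {t1, t3, t4, t6}
EG (AF (EX (r ∧ a))): greatest fixpoint, start Z0 = {t1, t3, t4, t6}, keep only states in Sat with some successor in Z. Already a fixed point.
Sat(EG (AF (EX (r ∧ a)))) = {t1, t3, t4, t6}
t4 ∈ Sat(EG (AF (EX (r ∧ a)))) = {t1, t3, t4, t6}, so the formula holds at t4.

Yes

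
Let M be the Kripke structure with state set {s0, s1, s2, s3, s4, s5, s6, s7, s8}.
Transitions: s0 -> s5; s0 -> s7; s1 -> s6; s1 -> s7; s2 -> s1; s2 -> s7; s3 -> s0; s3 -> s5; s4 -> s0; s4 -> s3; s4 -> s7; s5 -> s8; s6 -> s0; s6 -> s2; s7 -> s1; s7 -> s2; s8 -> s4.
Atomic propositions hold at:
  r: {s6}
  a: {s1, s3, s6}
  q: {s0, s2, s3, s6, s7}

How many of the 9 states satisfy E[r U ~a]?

Sat(~a) = {s0, s2, s4, s5, s7, s8}
E[r U ~a]: least fixpoint, start Z0 = Sat(~a) = {s0, s2, s4, s5, s7, s8}, add states in Sat(r) with some successor in Z. Z1 = {s0, s2, s4, s5, s6, s7, s8}; fixed.
Sat(E[r U ~a]) = {s0, s2, s4, s5, s6, s7, s8}
|Sat(E[r U ~a])| = |{s0, s2, s4, s5, s6, s7, s8}| = 7.

7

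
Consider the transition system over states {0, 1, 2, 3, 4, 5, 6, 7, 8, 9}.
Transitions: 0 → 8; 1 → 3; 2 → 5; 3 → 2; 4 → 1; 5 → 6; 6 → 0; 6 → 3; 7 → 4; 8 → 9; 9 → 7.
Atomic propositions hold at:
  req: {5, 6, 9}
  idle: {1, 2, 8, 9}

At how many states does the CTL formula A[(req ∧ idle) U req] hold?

3

Sat(req ∧ idle) = {9}
A[(req ∧ idle) U req]: least fixpoint, start Z0 = Sat(req) = {5, 6, 9}, add states in Sat(req ∧ idle) with every successor in Z. Already a fixed point.
Sat(A[(req ∧ idle) U req]) = {5, 6, 9}
|Sat(A[(req ∧ idle) U req])| = |{5, 6, 9}| = 3.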